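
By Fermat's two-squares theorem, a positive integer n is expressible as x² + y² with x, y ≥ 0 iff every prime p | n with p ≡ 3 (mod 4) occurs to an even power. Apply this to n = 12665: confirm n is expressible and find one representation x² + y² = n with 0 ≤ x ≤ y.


Step 1: Factor n = 12665 = 5 · 17 · 149.
Step 2: Check the mod-4 condition on each prime factor: 5 ≡ 1 (mod 4), exponent 1; 17 ≡ 1 (mod 4), exponent 1; 149 ≡ 1 (mod 4), exponent 1.
All primes ≡ 3 (mod 4) appear to even exponent (or don't appear), so by the two-squares theorem n IS expressible as a sum of two squares.
Step 3: Build a representation. Here n = 5 · 17 · 149 is a product of primes ≡ 1 (mod 4). Each prime p ≡ 1 (mod 4) is itself a sum of two squares; find a² by testing p − a² for a perfect square:
  5: 5 − 1² = 4 = 2² ⇒ 5 = 1² + 2².
  17: 17 − 1² = 16 = 4² ⇒ 17 = 1² + 4².
  149: 149 − 1² = 148, 149 − 2² = 145, 149 − 3² = 140, 149 − 4² = 133, 149 − 5² = 124, 149 − 6² = 113, 149 − 7² = 100 = 10² ⇒ 149 = 7² + 10².
  Combine using the Brahmagupta–Fibonacci identity (a² + b²)(c² + d²) = (ac − bd)² + (ad + bc)² = (ac + bd)² + (ad − bc)²:
  5 · 17 = 85: from (1² + 2²)(1² + 4²), take (1·1 − 2·4, 1·4 + 2·1) = (1 − 8, 4 + 2) = (-7, 6); dropping signs (only squares matter) gives (7, 6); check 7² + 6² = 49 + 36 = 85 ✓.
  85 · 149 = 12665: from (7² + 6²)(7² + 10²), take (7·7 − 6·10, 7·10 + 6·7) = (49 − 60, 70 + 42) = (-11, 112); dropping signs (only squares matter) gives (11, 112); check 11² + 112² = 121 + 12544 = 12665 ✓.
Step 4: Order so x ≤ y and verify: 11² + 112² = 121 + 12544 = 12665 = n. ✓

n = 12665 = 11² + 112² (one valid representation with x ≤ y).


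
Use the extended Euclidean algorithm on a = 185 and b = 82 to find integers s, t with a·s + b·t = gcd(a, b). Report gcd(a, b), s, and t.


Euclidean algorithm on (185, 82) — divide until remainder is 0:
  185 = 2 · 82 + 21
  82 = 3 · 21 + 19
  21 = 1 · 19 + 2
  19 = 9 · 2 + 1
  2 = 2 · 1 + 0
gcd(185, 82) = 1.
Track Bezout coefficients alongside the remainders: start with r₀ = 185 = a·1 + b·0 (s = 1, t = 0) and r₁ = 82 = a·0 + b·1 (s = 0, t = 1); each new remainder r_{k+1} = r_{k-1} − q_k·r_k inherits s_{k+1} = s_{k-1} − q_k·s_k, t_{k+1} = t_{k-1} − q_k·t_k, so r_k = a·s_k + b·t_k at every step:
  q = 2: r = 21, s = 1 − 2·0 = 1, t = 0 − 2·1 = -2  (check: 185·1 + 82·(-2) = 21)
  q = 3: r = 19, s = 0 − 3·1 = -3, t = 1 − 3·(-2) = 7  (check: 185·(-3) + 82·7 = 19)
  q = 1: r = 2, s = 1 − 1·(-3) = 4, t = -2 − 1·7 = -9  (check: 185·4 + 82·(-9) = 2)
  q = 9: r = 1, s = -3 − 9·4 = -39, t = 7 − 9·(-9) = 88  (check: 185·(-39) + 82·88 = 1)
The row with r = 1 (the gcd) gives the Bezout coefficients s = -39, t = 88.
Result: 185 · (-39) + 82 · (88) = 1.

gcd(185, 82) = 1; s = -39, t = 88 (check: 185·(-39) + 82·88 = 1).


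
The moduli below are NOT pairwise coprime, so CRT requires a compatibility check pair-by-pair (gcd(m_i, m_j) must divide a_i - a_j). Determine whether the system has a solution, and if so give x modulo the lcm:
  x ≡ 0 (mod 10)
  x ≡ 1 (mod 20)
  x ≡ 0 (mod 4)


Moduli 10, 20, 4 are not pairwise coprime, so CRT works modulo lcm(m_i) when all pairwise compatibility conditions hold.
Pairwise compatibility: gcd(m_i, m_j) must divide a_i - a_j for every pair.
Merge one congruence at a time:
  Start: x ≡ 0 (mod 10).
  Combine with x ≡ 1 (mod 20): gcd(10, 20) = 10, and 1 - 0 = 1 is NOT divisible by 10.
    ⇒ system is inconsistent (no integer solution).

No solution (the system is inconsistent).


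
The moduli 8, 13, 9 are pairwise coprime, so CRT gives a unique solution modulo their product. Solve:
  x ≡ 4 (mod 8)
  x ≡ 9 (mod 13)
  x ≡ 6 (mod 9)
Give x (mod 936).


Moduli 8, 13, 9 are pairwise coprime; by CRT there is a unique solution modulo M = 8 · 13 · 9 = 936.
Solve pairwise, accumulating the modulus:
  Start with x ≡ 4 (mod 8).
  Combine with x ≡ 9 (mod 13): since gcd(8, 13) = 1, we get a unique residue mod 104.
    Write x = 4 + 8·t and substitute into x ≡ 9 (mod 13): 8·t ≡ 9 − 4 = 5 (mod 13).
    The inverse of 8 mod 13 is 5 (since 8·5 = 40 = 3·13 + 1), so t ≡ 5·5 = 25 ≡ 12 (mod 13).
    Then x = 4 + 8·12 = 100, valid modulo lcm(8, 13) = 104: x ≡ 100 (mod 104).
  Combine with x ≡ 6 (mod 9): since gcd(104, 9) = 1, we get a unique residue mod 936.
    Write x = 100 + 104·t and substitute into x ≡ 6 (mod 9): 104·t ≡ 6 − 100 = -94 (mod 9).
    Reduce coefficients mod 9: 5·t ≡ 5 (mod 9).
    The inverse of 5 mod 9 is 2 (since 5·2 = 10 = 1·9 + 1), so t ≡ 2·5 = 10 ≡ 1 (mod 9).
    Then x = 100 + 104·1 = 204, valid modulo lcm(104, 9) = 936: x ≡ 204 (mod 936).
Verify: 204 mod 8 = 4 ✓, 204 mod 13 = 9 ✓, 204 mod 9 = 6 ✓.

x ≡ 204 (mod 936).


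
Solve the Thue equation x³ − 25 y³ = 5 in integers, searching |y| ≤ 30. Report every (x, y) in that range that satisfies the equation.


The equation is x³ - 25y³ = 5. For fixed y, x³ = 25·y³ + 5, so a solution requires the RHS to be a perfect cube.
Strategy: iterate y from -30 to 30, compute RHS = 25·y³ + 5, and check whether it is a (positive or negative) perfect cube.
Check small values of y:
  y = 0: RHS = 5 is not a perfect cube.
  y = 1: RHS = 30 is not a perfect cube.
  y = -1: RHS = -20 is not a perfect cube.
  y = 2: RHS = 205 is not a perfect cube.
  y = -2: RHS = -195 is not a perfect cube.
  y = 3: RHS = 680 is not a perfect cube.
  y = -3: RHS = -670 is not a perfect cube.
Continuing the search up to |y| = 30 finds no solutions either.
No (x, y) in the scanned range satisfies the equation.

No integer solutions with |y| ≤ 30.


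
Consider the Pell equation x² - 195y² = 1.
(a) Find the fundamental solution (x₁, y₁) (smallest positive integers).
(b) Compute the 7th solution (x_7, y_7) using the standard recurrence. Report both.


Step 1: Find the fundamental solution (x₁, y₁) of x² - 195y² = 1.
  Expand √195 as a continued fraction. a₀ = ⌊√195⌋ = 13; iterate m_{k+1} = d_k·a_k − m_k, d_{k+1} = (195 − m_{k+1}²)/d_k, a_{k+1} = ⌊(a₀ + m_{k+1})/d_{k+1}⌋ (starting m₀ = 0, d₀ = 1), with convergents p_k = a_k·p_{k-1} + p_{k-2}, q_k = a_k·q_{k-1} + q_{k-2} (p₋₁ = 1, q₋₁ = 0):
  k = 0: a₀ = 13; p₀/q₀ = 13/1; p₀² − 195·q₀² = 169 − 195 = -26.
  k = 1: m = 13, d = 26, a = ⌊(13 + 13)/26⌋ = 1; p/q = (1·13 + 1)/(1·1 + 0) = 14/1; p² − 195·q² = 196 − 195 = 1.
  The first convergent with p² − 195·q² = 1 gives the fundamental solution (x₁, y₁) = (14, 1).
Step 2: Apply the recurrence (x_{n+1}, y_{n+1}) = (x₁x_n + 195y₁y_n, x₁y_n + y₁x_n) repeatedly.
  From (x_1, y_1) = (14, 1): x_2 = 14·14 + 195·1·1 = 391; y_2 = 14·1 + 1·14 = 28.
  From (x_2, y_2) = (391, 28): x_3 = 14·391 + 195·1·28 = 10934; y_3 = 14·28 + 1·391 = 783.
  From (x_3, y_3) = (10934, 783): x_4 = 14·10934 + 195·1·783 = 305761; y_4 = 14·783 + 1·10934 = 21896.
  From (x_4, y_4) = (305761, 21896): x_5 = 14·305761 + 195·1·21896 = 8550374; y_5 = 14·21896 + 1·305761 = 612305.
  From (x_5, y_5) = (8550374, 612305): x_6 = 14·8550374 + 195·1·612305 = 239104711; y_6 = 14·612305 + 1·8550374 = 17122644.
  From (x_6, y_6) = (239104711, 17122644): x_7 = 14·239104711 + 195·1·17122644 = 6686381534; y_7 = 14·17122644 + 1·239104711 = 478821727.
Step 3: Verify x_7² - 195·y_7² = 44707698018216193156 - 44707698018216193155 = 1 (should be 1). ✓

(x_1, y_1) = (14, 1); (x_7, y_7) = (6686381534, 478821727).


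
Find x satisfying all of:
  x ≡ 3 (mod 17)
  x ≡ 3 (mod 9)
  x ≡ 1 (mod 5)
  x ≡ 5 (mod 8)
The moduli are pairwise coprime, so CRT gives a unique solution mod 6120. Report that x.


Product of moduli M = 17 · 9 · 5 · 8 = 6120.
Merge one congruence at a time:
  Start: x ≡ 3 (mod 17).
  Combine with x ≡ 3 (mod 9); new modulus lcm = 153.
    Write x = 3 + 17·t and substitute into x ≡ 3 (mod 9): 17·t ≡ 3 − 3 = 0 (mod 9).
    Reduce coefficients mod 9: 8·t ≡ 0 (mod 9).
    The inverse of 8 mod 9 is 8 (since 8·8 = 64 = 7·9 + 1), so t ≡ 8·0 = 0 ≡ 0 (mod 9).
    Then x = 3 + 17·0 = 3, valid modulo lcm(17, 9) = 153: x ≡ 3 (mod 153).
  Combine with x ≡ 1 (mod 5); new modulus lcm = 765.
    Write x = 3 + 153·t and substitute into x ≡ 1 (mod 5): 153·t ≡ 1 − 3 = -2 (mod 5).
    Reduce coefficients mod 5: 3·t ≡ 3 (mod 5).
    The inverse of 3 mod 5 is 2 (since 3·2 = 6 = 1·5 + 1), so t ≡ 2·3 = 6 ≡ 1 (mod 5).
    Then x = 3 + 153·1 = 156, valid modulo lcm(153, 5) = 765: x ≡ 156 (mod 765).
  Combine with x ≡ 5 (mod 8); new modulus lcm = 6120.
    Write x = 156 + 765·t and substitute into x ≡ 5 (mod 8): 765·t ≡ 5 − 156 = -151 (mod 8).
    Reduce coefficients mod 8: 5·t ≡ 1 (mod 8).
    The inverse of 5 mod 8 is 5 (since 5·5 = 25 = 3·8 + 1), so t ≡ 5·1 = 5 ≡ 5 (mod 8).
    Then x = 156 + 765·5 = 3981, valid modulo lcm(765, 8) = 6120: x ≡ 3981 (mod 6120).
Verify against each original: 3981 mod 17 = 3, 3981 mod 9 = 3, 3981 mod 5 = 1, 3981 mod 8 = 5.

x ≡ 3981 (mod 6120).


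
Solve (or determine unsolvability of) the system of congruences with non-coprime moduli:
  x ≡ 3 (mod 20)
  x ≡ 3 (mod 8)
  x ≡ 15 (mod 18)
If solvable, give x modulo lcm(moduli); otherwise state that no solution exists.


Moduli 20, 8, 18 are not pairwise coprime, so CRT works modulo lcm(m_i) when all pairwise compatibility conditions hold.
Pairwise compatibility: gcd(m_i, m_j) must divide a_i - a_j for every pair.
Merge one congruence at a time:
  Start: x ≡ 3 (mod 20).
  Combine with x ≡ 3 (mod 8): gcd(20, 8) = 4; 3 - 3 = 0, which IS divisible by 4, so compatible.
    Write x = 3 + 20·t and substitute into x ≡ 3 (mod 8): 20·t ≡ 3 − 3 = 0 (mod 8).
    Divide the congruence (and modulus) by g = 4: 5·t ≡ 0 (mod 2).
    Reduce coefficients mod 2: 1·t ≡ 0 (mod 2).
    So t ≡ 0 (mod 2).
    Then x = 3 + 20·0 = 3, valid modulo lcm(20, 8) = 40: x ≡ 3 (mod 40).
  Combine with x ≡ 15 (mod 18): gcd(40, 18) = 2; 15 - 3 = 12, which IS divisible by 2, so compatible.
    Write x = 3 + 40·t and substitute into x ≡ 15 (mod 18): 40·t ≡ 15 − 3 = 12 (mod 18).
    Divide the congruence (and modulus) by g = 2: 20·t ≡ 6 (mod 9).
    Reduce coefficients mod 9: 2·t ≡ 6 (mod 9).
    The inverse of 2 mod 9 is 5 (since 2·5 = 10 = 1·9 + 1), so t ≡ 5·6 = 30 ≡ 3 (mod 9).
    Then x = 3 + 40·3 = 123, valid modulo lcm(40, 18) = 360: x ≡ 123 (mod 360).
Verify: 123 mod 20 = 3, 123 mod 8 = 3, 123 mod 18 = 15.

x ≡ 123 (mod 360).


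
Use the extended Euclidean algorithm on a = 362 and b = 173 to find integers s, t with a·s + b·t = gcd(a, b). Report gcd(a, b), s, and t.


Euclidean algorithm on (362, 173) — divide until remainder is 0:
  362 = 2 · 173 + 16
  173 = 10 · 16 + 13
  16 = 1 · 13 + 3
  13 = 4 · 3 + 1
  3 = 3 · 1 + 0
gcd(362, 173) = 1.
Track Bezout coefficients alongside the remainders: start with r₀ = 362 = a·1 + b·0 (s = 1, t = 0) and r₁ = 173 = a·0 + b·1 (s = 0, t = 1); each new remainder r_{k+1} = r_{k-1} − q_k·r_k inherits s_{k+1} = s_{k-1} − q_k·s_k, t_{k+1} = t_{k-1} − q_k·t_k, so r_k = a·s_k + b·t_k at every step:
  q = 2: r = 16, s = 1 − 2·0 = 1, t = 0 − 2·1 = -2  (check: 362·1 + 173·(-2) = 16)
  q = 10: r = 13, s = 0 − 10·1 = -10, t = 1 − 10·(-2) = 21  (check: 362·(-10) + 173·21 = 13)
  q = 1: r = 3, s = 1 − 1·(-10) = 11, t = -2 − 1·21 = -23  (check: 362·11 + 173·(-23) = 3)
  q = 4: r = 1, s = -10 − 4·11 = -54, t = 21 − 4·(-23) = 113  (check: 362·(-54) + 173·113 = 1)
The row with r = 1 (the gcd) gives the Bezout coefficients s = -54, t = 113.
Result: 362 · (-54) + 173 · (113) = 1.

gcd(362, 173) = 1; s = -54, t = 113 (check: 362·(-54) + 173·113 = 1).


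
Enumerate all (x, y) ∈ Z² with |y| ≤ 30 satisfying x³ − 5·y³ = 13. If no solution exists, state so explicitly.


The equation is x³ - 5y³ = 13. For fixed y, x³ = 5·y³ + 13, so a solution requires the RHS to be a perfect cube.
Strategy: iterate y from -30 to 30, compute RHS = 5·y³ + 13, and check whether it is a (positive or negative) perfect cube.
Check small values of y:
  y = 0: RHS = 13 is not a perfect cube.
  y = 1: RHS = 18 is not a perfect cube.
  y = -1: RHS = 8 = (2)³ ⇒ x = 2 works.
  y = 2: RHS = 53 is not a perfect cube.
  y = -2: RHS = -27 = (-3)³ ⇒ x = -3 works.
  y = 3: RHS = 148 is not a perfect cube.
  y = -3: RHS = -122 is not a perfect cube.
Continuing, at y = 7: RHS = 1728 = (12)³ ⇒ x = 12 works.
Searching the remaining y in |y| ≤ 30 finds no further solutions.
Collected solutions: (2, -1), (-3, -2), (12, 7).

Solutions (with |y| ≤ 30): (2, -1), (-3, -2), (12, 7).


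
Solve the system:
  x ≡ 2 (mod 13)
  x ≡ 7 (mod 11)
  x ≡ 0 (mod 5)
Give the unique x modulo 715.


Moduli 13, 11, 5 are pairwise coprime; by CRT there is a unique solution modulo M = 13 · 11 · 5 = 715.
Solve pairwise, accumulating the modulus:
  Start with x ≡ 2 (mod 13).
  Combine with x ≡ 7 (mod 11): since gcd(13, 11) = 1, we get a unique residue mod 143.
    Write x = 2 + 13·t and substitute into x ≡ 7 (mod 11): 13·t ≡ 7 − 2 = 5 (mod 11).
    Reduce coefficients mod 11: 2·t ≡ 5 (mod 11).
    The inverse of 2 mod 11 is 6 (since 2·6 = 12 = 1·11 + 1), so t ≡ 6·5 = 30 ≡ 8 (mod 11).
    Then x = 2 + 13·8 = 106, valid modulo lcm(13, 11) = 143: x ≡ 106 (mod 143).
  Combine with x ≡ 0 (mod 5): since gcd(143, 5) = 1, we get a unique residue mod 715.
    Write x = 106 + 143·t and substitute into x ≡ 0 (mod 5): 143·t ≡ 0 − 106 = -106 (mod 5).
    Reduce coefficients mod 5: 3·t ≡ 4 (mod 5).
    The inverse of 3 mod 5 is 2 (since 3·2 = 6 = 1·5 + 1), so t ≡ 2·4 = 8 ≡ 3 (mod 5).
    Then x = 106 + 143·3 = 535, valid modulo lcm(143, 5) = 715: x ≡ 535 (mod 715).
Verify: 535 mod 13 = 2 ✓, 535 mod 11 = 7 ✓, 535 mod 5 = 0 ✓.

x ≡ 535 (mod 715).


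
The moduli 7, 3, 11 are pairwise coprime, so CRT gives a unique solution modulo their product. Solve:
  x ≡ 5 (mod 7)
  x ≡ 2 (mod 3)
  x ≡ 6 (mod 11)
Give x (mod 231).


Moduli 7, 3, 11 are pairwise coprime; by CRT there is a unique solution modulo M = 7 · 3 · 11 = 231.
Solve pairwise, accumulating the modulus:
  Start with x ≡ 5 (mod 7).
  Combine with x ≡ 2 (mod 3): since gcd(7, 3) = 1, we get a unique residue mod 21.
    Write x = 5 + 7·t and substitute into x ≡ 2 (mod 3): 7·t ≡ 2 − 5 = -3 (mod 3).
    Reduce coefficients mod 3: 1·t ≡ 0 (mod 3).
    So t ≡ 0 (mod 3).
    Then x = 5 + 7·0 = 5, valid modulo lcm(7, 3) = 21: x ≡ 5 (mod 21).
  Combine with x ≡ 6 (mod 11): since gcd(21, 11) = 1, we get a unique residue mod 231.
    Write x = 5 + 21·t and substitute into x ≡ 6 (mod 11): 21·t ≡ 6 − 5 = 1 (mod 11).
    Reduce coefficients mod 11: 10·t ≡ 1 (mod 11).
    The inverse of 10 mod 11 is 10 (since 10·10 = 100 = 9·11 + 1), so t ≡ 10·1 = 10 ≡ 10 (mod 11).
    Then x = 5 + 21·10 = 215, valid modulo lcm(21, 11) = 231: x ≡ 215 (mod 231).
Verify: 215 mod 7 = 5 ✓, 215 mod 3 = 2 ✓, 215 mod 11 = 6 ✓.

x ≡ 215 (mod 231).


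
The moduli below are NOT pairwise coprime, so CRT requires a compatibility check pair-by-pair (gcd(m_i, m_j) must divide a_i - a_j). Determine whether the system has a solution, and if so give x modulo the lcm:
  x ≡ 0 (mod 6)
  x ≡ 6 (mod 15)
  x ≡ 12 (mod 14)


Moduli 6, 15, 14 are not pairwise coprime, so CRT works modulo lcm(m_i) when all pairwise compatibility conditions hold.
Pairwise compatibility: gcd(m_i, m_j) must divide a_i - a_j for every pair.
Merge one congruence at a time:
  Start: x ≡ 0 (mod 6).
  Combine with x ≡ 6 (mod 15): gcd(6, 15) = 3; 6 - 0 = 6, which IS divisible by 3, so compatible.
    Write x = 0 + 6·t and substitute into x ≡ 6 (mod 15): 6·t ≡ 6 − 0 = 6 (mod 15).
    Divide the congruence (and modulus) by g = 3: 2·t ≡ 2 (mod 5).
    The inverse of 2 mod 5 is 3 (since 2·3 = 6 = 1·5 + 1), so t ≡ 3·2 = 6 ≡ 1 (mod 5).
    Then x = 0 + 6·1 = 6, valid modulo lcm(6, 15) = 30: x ≡ 6 (mod 30).
  Combine with x ≡ 12 (mod 14): gcd(30, 14) = 2; 12 - 6 = 6, which IS divisible by 2, so compatible.
    Write x = 6 + 30·t and substitute into x ≡ 12 (mod 14): 30·t ≡ 12 − 6 = 6 (mod 14).
    Divide the congruence (and modulus) by g = 2: 15·t ≡ 3 (mod 7).
    Reduce coefficients mod 7: 1·t ≡ 3 (mod 7).
    So t ≡ 3 (mod 7).
    Then x = 6 + 30·3 = 96, valid modulo lcm(30, 14) = 210: x ≡ 96 (mod 210).
Verify: 96 mod 6 = 0, 96 mod 15 = 6, 96 mod 14 = 12.

x ≡ 96 (mod 210).


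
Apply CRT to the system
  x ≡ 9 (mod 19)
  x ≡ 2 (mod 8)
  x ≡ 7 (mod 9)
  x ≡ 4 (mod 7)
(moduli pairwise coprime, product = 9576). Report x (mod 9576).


Product of moduli M = 19 · 8 · 9 · 7 = 9576.
Merge one congruence at a time:
  Start: x ≡ 9 (mod 19).
  Combine with x ≡ 2 (mod 8); new modulus lcm = 152.
    Write x = 9 + 19·t and substitute into x ≡ 2 (mod 8): 19·t ≡ 2 − 9 = -7 (mod 8).
    Reduce coefficients mod 8: 3·t ≡ 1 (mod 8).
    The inverse of 3 mod 8 is 3 (since 3·3 = 9 = 1·8 + 1), so t ≡ 3·1 = 3 ≡ 3 (mod 8).
    Then x = 9 + 19·3 = 66, valid modulo lcm(19, 8) = 152: x ≡ 66 (mod 152).
  Combine with x ≡ 7 (mod 9); new modulus lcm = 1368.
    Write x = 66 + 152·t and substitute into x ≡ 7 (mod 9): 152·t ≡ 7 − 66 = -59 (mod 9).
    Reduce coefficients mod 9: 8·t ≡ 4 (mod 9).
    The inverse of 8 mod 9 is 8 (since 8·8 = 64 = 7·9 + 1), so t ≡ 8·4 = 32 ≡ 5 (mod 9).
    Then x = 66 + 152·5 = 826, valid modulo lcm(152, 9) = 1368: x ≡ 826 (mod 1368).
  Combine with x ≡ 4 (mod 7); new modulus lcm = 9576.
    Write x = 826 + 1368·t and substitute into x ≡ 4 (mod 7): 1368·t ≡ 4 − 826 = -822 (mod 7).
    Reduce coefficients mod 7: 3·t ≡ 4 (mod 7).
    The inverse of 3 mod 7 is 5 (since 3·5 = 15 = 2·7 + 1), so t ≡ 5·4 = 20 ≡ 6 (mod 7).
    Then x = 826 + 1368·6 = 9034, valid modulo lcm(1368, 7) = 9576: x ≡ 9034 (mod 9576).
Verify against each original: 9034 mod 19 = 9, 9034 mod 8 = 2, 9034 mod 9 = 7, 9034 mod 7 = 4.

x ≡ 9034 (mod 9576).


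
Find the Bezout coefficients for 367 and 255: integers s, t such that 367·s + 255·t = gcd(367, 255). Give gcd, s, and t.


Euclidean algorithm on (367, 255) — divide until remainder is 0:
  367 = 1 · 255 + 112
  255 = 2 · 112 + 31
  112 = 3 · 31 + 19
  31 = 1 · 19 + 12
  19 = 1 · 12 + 7
  12 = 1 · 7 + 5
  7 = 1 · 5 + 2
  5 = 2 · 2 + 1
  2 = 2 · 1 + 0
gcd(367, 255) = 1.
Track Bezout coefficients alongside the remainders: start with r₀ = 367 = a·1 + b·0 (s = 1, t = 0) and r₁ = 255 = a·0 + b·1 (s = 0, t = 1); each new remainder r_{k+1} = r_{k-1} − q_k·r_k inherits s_{k+1} = s_{k-1} − q_k·s_k, t_{k+1} = t_{k-1} − q_k·t_k, so r_k = a·s_k + b·t_k at every step:
  q = 1: r = 112, s = 1 − 1·0 = 1, t = 0 − 1·1 = -1  (check: 367·1 + 255·(-1) = 112)
  q = 2: r = 31, s = 0 − 2·1 = -2, t = 1 − 2·(-1) = 3  (check: 367·(-2) + 255·3 = 31)
  q = 3: r = 19, s = 1 − 3·(-2) = 7, t = -1 − 3·3 = -10  (check: 367·7 + 255·(-10) = 19)
  q = 1: r = 12, s = -2 − 1·7 = -9, t = 3 − 1·(-10) = 13  (check: 367·(-9) + 255·13 = 12)
  q = 1: r = 7, s = 7 − 1·(-9) = 16, t = -10 − 1·13 = -23  (check: 367·16 + 255·(-23) = 7)
  q = 1: r = 5, s = -9 − 1·16 = -25, t = 13 − 1·(-23) = 36  (check: 367·(-25) + 255·36 = 5)
  q = 1: r = 2, s = 16 − 1·(-25) = 41, t = -23 − 1·36 = -59  (check: 367·41 + 255·(-59) = 2)
  q = 2: r = 1, s = -25 − 2·41 = -107, t = 36 − 2·(-59) = 154  (check: 367·(-107) + 255·154 = 1)
The row with r = 1 (the gcd) gives the Bezout coefficients s = -107, t = 154.
Result: 367 · (-107) + 255 · (154) = 1.

gcd(367, 255) = 1; s = -107, t = 154 (check: 367·(-107) + 255·154 = 1).


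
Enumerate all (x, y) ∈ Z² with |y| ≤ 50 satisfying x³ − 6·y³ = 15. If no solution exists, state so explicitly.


The equation is x³ - 6y³ = 15. For fixed y, x³ = 6·y³ + 15, so a solution requires the RHS to be a perfect cube.
Strategy: iterate y from -50 to 50, compute RHS = 6·y³ + 15, and check whether it is a (positive or negative) perfect cube.
Check small values of y:
  y = 0: RHS = 15 is not a perfect cube.
  y = 1: RHS = 21 is not a perfect cube.
  y = -1: RHS = 9 is not a perfect cube.
  y = 2: RHS = 63 is not a perfect cube.
  y = -2: RHS = -33 is not a perfect cube.
  y = 3: RHS = 177 is not a perfect cube.
  y = -3: RHS = -147 is not a perfect cube.
Continuing the search up to |y| = 50 finds no solutions either.
No (x, y) in the scanned range satisfies the equation.

No integer solutions with |y| ≤ 50.


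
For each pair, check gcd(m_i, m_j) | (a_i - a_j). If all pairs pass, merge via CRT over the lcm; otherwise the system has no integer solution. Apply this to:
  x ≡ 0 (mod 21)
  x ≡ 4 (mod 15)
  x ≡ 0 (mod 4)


Moduli 21, 15, 4 are not pairwise coprime, so CRT works modulo lcm(m_i) when all pairwise compatibility conditions hold.
Pairwise compatibility: gcd(m_i, m_j) must divide a_i - a_j for every pair.
Merge one congruence at a time:
  Start: x ≡ 0 (mod 21).
  Combine with x ≡ 4 (mod 15): gcd(21, 15) = 3, and 4 - 0 = 4 is NOT divisible by 3.
    ⇒ system is inconsistent (no integer solution).

No solution (the system is inconsistent).


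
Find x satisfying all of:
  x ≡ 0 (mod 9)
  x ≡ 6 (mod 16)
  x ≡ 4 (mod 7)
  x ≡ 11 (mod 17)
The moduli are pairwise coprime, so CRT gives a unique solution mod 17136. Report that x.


Product of moduli M = 9 · 16 · 7 · 17 = 17136.
Merge one congruence at a time:
  Start: x ≡ 0 (mod 9).
  Combine with x ≡ 6 (mod 16); new modulus lcm = 144.
    Write x = 0 + 9·t and substitute into x ≡ 6 (mod 16): 9·t ≡ 6 − 0 = 6 (mod 16).
    The inverse of 9 mod 16 is 9 (since 9·9 = 81 = 5·16 + 1), so t ≡ 9·6 = 54 ≡ 6 (mod 16).
    Then x = 0 + 9·6 = 54, valid modulo lcm(9, 16) = 144: x ≡ 54 (mod 144).
  Combine with x ≡ 4 (mod 7); new modulus lcm = 1008.
    Write x = 54 + 144·t and substitute into x ≡ 4 (mod 7): 144·t ≡ 4 − 54 = -50 (mod 7).
    Reduce coefficients mod 7: 4·t ≡ 6 (mod 7).
    The inverse of 4 mod 7 is 2 (since 4·2 = 8 = 1·7 + 1), so t ≡ 2·6 = 12 ≡ 5 (mod 7).
    Then x = 54 + 144·5 = 774, valid modulo lcm(144, 7) = 1008: x ≡ 774 (mod 1008).
  Combine with x ≡ 11 (mod 17); new modulus lcm = 17136.
    Write x = 774 + 1008·t and substitute into x ≡ 11 (mod 17): 1008·t ≡ 11 − 774 = -763 (mod 17).
    Reduce coefficients mod 17: 5·t ≡ 2 (mod 17).
    The inverse of 5 mod 17 is 7 (since 5·7 = 35 = 2·17 + 1), so t ≡ 7·2 = 14 ≡ 14 (mod 17).
    Then x = 774 + 1008·14 = 14886, valid modulo lcm(1008, 17) = 17136: x ≡ 14886 (mod 17136).
Verify against each original: 14886 mod 9 = 0, 14886 mod 16 = 6, 14886 mod 7 = 4, 14886 mod 17 = 11.

x ≡ 14886 (mod 17136).


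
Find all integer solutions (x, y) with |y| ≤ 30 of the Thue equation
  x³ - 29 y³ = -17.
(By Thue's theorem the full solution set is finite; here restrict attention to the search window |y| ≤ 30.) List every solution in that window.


The equation is x³ - 29y³ = -17. For fixed y, x³ = 29·y³ − 17, so a solution requires the RHS to be a perfect cube.
Strategy: iterate y from -30 to 30, compute RHS = 29·y³ − 17, and check whether it is a (positive or negative) perfect cube.
Check small values of y:
  y = 0: RHS = -17 is not a perfect cube.
  y = 1: RHS = 12 is not a perfect cube.
  y = -1: RHS = -46 is not a perfect cube.
  y = 2: RHS = 215 is not a perfect cube.
  y = -2: RHS = -249 is not a perfect cube.
  y = 3: RHS = 766 is not a perfect cube.
  y = -3: RHS = -800 is not a perfect cube.
Continuing the search up to |y| = 30 finds no solutions either.
No (x, y) in the scanned range satisfies the equation.

No integer solutions with |y| ≤ 30.


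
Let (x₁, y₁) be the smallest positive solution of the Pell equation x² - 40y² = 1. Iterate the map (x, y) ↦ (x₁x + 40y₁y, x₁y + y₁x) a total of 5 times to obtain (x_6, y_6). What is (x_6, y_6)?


Step 1: Find the fundamental solution (x₁, y₁) of x² - 40y² = 1.
  Expand √40 as a continued fraction. a₀ = ⌊√40⌋ = 6; iterate m_{k+1} = d_k·a_k − m_k, d_{k+1} = (40 − m_{k+1}²)/d_k, a_{k+1} = ⌊(a₀ + m_{k+1})/d_{k+1}⌋ (starting m₀ = 0, d₀ = 1), with convergents p_k = a_k·p_{k-1} + p_{k-2}, q_k = a_k·q_{k-1} + q_{k-2} (p₋₁ = 1, q₋₁ = 0):
  k = 0: a₀ = 6; p₀/q₀ = 6/1; p₀² − 40·q₀² = 36 − 40 = -4.
  k = 1: m = 6, d = 4, a = ⌊(6 + 6)/4⌋ = 3; p/q = (3·6 + 1)/(3·1 + 0) = 19/3; p² − 40·q² = 361 − 360 = 1.
  The first convergent with p² − 40·q² = 1 gives the fundamental solution (x₁, y₁) = (19, 3).
Step 2: Apply the recurrence (x_{n+1}, y_{n+1}) = (x₁x_n + 40y₁y_n, x₁y_n + y₁x_n) repeatedly.
  From (x_1, y_1) = (19, 3): x_2 = 19·19 + 40·3·3 = 721; y_2 = 19·3 + 3·19 = 114.
  From (x_2, y_2) = (721, 114): x_3 = 19·721 + 40·3·114 = 27379; y_3 = 19·114 + 3·721 = 4329.
  From (x_3, y_3) = (27379, 4329): x_4 = 19·27379 + 40·3·4329 = 1039681; y_4 = 19·4329 + 3·27379 = 164388.
  From (x_4, y_4) = (1039681, 164388): x_5 = 19·1039681 + 40·3·164388 = 39480499; y_5 = 19·164388 + 3·1039681 = 6242415.
  From (x_5, y_5) = (39480499, 6242415): x_6 = 19·39480499 + 40·3·6242415 = 1499219281; y_6 = 19·6242415 + 3·39480499 = 237047382.
Step 3: Verify x_6² - 40·y_6² = 2247658452522156961 - 2247658452522156960 = 1 (should be 1). ✓

(x_1, y_1) = (19, 3); (x_6, y_6) = (1499219281, 237047382).


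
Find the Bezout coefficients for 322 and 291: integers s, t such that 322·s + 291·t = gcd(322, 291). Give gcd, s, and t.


Euclidean algorithm on (322, 291) — divide until remainder is 0:
  322 = 1 · 291 + 31
  291 = 9 · 31 + 12
  31 = 2 · 12 + 7
  12 = 1 · 7 + 5
  7 = 1 · 5 + 2
  5 = 2 · 2 + 1
  2 = 2 · 1 + 0
gcd(322, 291) = 1.
Track Bezout coefficients alongside the remainders: start with r₀ = 322 = a·1 + b·0 (s = 1, t = 0) and r₁ = 291 = a·0 + b·1 (s = 0, t = 1); each new remainder r_{k+1} = r_{k-1} − q_k·r_k inherits s_{k+1} = s_{k-1} − q_k·s_k, t_{k+1} = t_{k-1} − q_k·t_k, so r_k = a·s_k + b·t_k at every step:
  q = 1: r = 31, s = 1 − 1·0 = 1, t = 0 − 1·1 = -1  (check: 322·1 + 291·(-1) = 31)
  q = 9: r = 12, s = 0 − 9·1 = -9, t = 1 − 9·(-1) = 10  (check: 322·(-9) + 291·10 = 12)
  q = 2: r = 7, s = 1 − 2·(-9) = 19, t = -1 − 2·10 = -21  (check: 322·19 + 291·(-21) = 7)
  q = 1: r = 5, s = -9 − 1·19 = -28, t = 10 − 1·(-21) = 31  (check: 322·(-28) + 291·31 = 5)
  q = 1: r = 2, s = 19 − 1·(-28) = 47, t = -21 − 1·31 = -52  (check: 322·47 + 291·(-52) = 2)
  q = 2: r = 1, s = -28 − 2·47 = -122, t = 31 − 2·(-52) = 135  (check: 322·(-122) + 291·135 = 1)
The row with r = 1 (the gcd) gives the Bezout coefficients s = -122, t = 135.
Result: 322 · (-122) + 291 · (135) = 1.

gcd(322, 291) = 1; s = -122, t = 135 (check: 322·(-122) + 291·135 = 1).


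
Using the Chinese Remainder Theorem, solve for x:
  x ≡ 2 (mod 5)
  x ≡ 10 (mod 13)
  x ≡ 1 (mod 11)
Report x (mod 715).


Moduli 5, 13, 11 are pairwise coprime; by CRT there is a unique solution modulo M = 5 · 13 · 11 = 715.
Solve pairwise, accumulating the modulus:
  Start with x ≡ 2 (mod 5).
  Combine with x ≡ 10 (mod 13): since gcd(5, 13) = 1, we get a unique residue mod 65.
    Write x = 2 + 5·t and substitute into x ≡ 10 (mod 13): 5·t ≡ 10 − 2 = 8 (mod 13).
    The inverse of 5 mod 13 is 8 (since 5·8 = 40 = 3·13 + 1), so t ≡ 8·8 = 64 ≡ 12 (mod 13).
    Then x = 2 + 5·12 = 62, valid modulo lcm(5, 13) = 65: x ≡ 62 (mod 65).
  Combine with x ≡ 1 (mod 11): since gcd(65, 11) = 1, we get a unique residue mod 715.
    Write x = 62 + 65·t and substitute into x ≡ 1 (mod 11): 65·t ≡ 1 − 62 = -61 (mod 11).
    Reduce coefficients mod 11: 10·t ≡ 5 (mod 11).
    The inverse of 10 mod 11 is 10 (since 10·10 = 100 = 9·11 + 1), so t ≡ 10·5 = 50 ≡ 6 (mod 11).
    Then x = 62 + 65·6 = 452, valid modulo lcm(65, 11) = 715: x ≡ 452 (mod 715).
Verify: 452 mod 5 = 2 ✓, 452 mod 13 = 10 ✓, 452 mod 11 = 1 ✓.

x ≡ 452 (mod 715).


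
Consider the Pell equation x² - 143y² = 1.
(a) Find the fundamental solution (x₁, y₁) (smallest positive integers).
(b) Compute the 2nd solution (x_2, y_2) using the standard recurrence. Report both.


Step 1: Find the fundamental solution (x₁, y₁) of x² - 143y² = 1.
  Expand √143 as a continued fraction. a₀ = ⌊√143⌋ = 11; iterate m_{k+1} = d_k·a_k − m_k, d_{k+1} = (143 − m_{k+1}²)/d_k, a_{k+1} = ⌊(a₀ + m_{k+1})/d_{k+1}⌋ (starting m₀ = 0, d₀ = 1), with convergents p_k = a_k·p_{k-1} + p_{k-2}, q_k = a_k·q_{k-1} + q_{k-2} (p₋₁ = 1, q₋₁ = 0):
  k = 0: a₀ = 11; p₀/q₀ = 11/1; p₀² − 143·q₀² = 121 − 143 = -22.
  k = 1: m = 11, d = 22, a = ⌊(11 + 11)/22⌋ = 1; p/q = (1·11 + 1)/(1·1 + 0) = 12/1; p² − 143·q² = 144 − 143 = 1.
  The first convergent with p² − 143·q² = 1 gives the fundamental solution (x₁, y₁) = (12, 1).
Step 2: Apply the recurrence (x_{n+1}, y_{n+1}) = (x₁x_n + 143y₁y_n, x₁y_n + y₁x_n) repeatedly.
  From (x_1, y_1) = (12, 1): x_2 = 12·12 + 143·1·1 = 287; y_2 = 12·1 + 1·12 = 24.
Step 3: Verify x_2² - 143·y_2² = 82369 - 82368 = 1 (should be 1). ✓

(x_1, y_1) = (12, 1); (x_2, y_2) = (287, 24).


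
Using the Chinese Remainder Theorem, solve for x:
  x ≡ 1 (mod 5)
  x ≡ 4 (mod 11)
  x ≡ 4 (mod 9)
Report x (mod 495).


Moduli 5, 11, 9 are pairwise coprime; by CRT there is a unique solution modulo M = 5 · 11 · 9 = 495.
Solve pairwise, accumulating the modulus:
  Start with x ≡ 1 (mod 5).
  Combine with x ≡ 4 (mod 11): since gcd(5, 11) = 1, we get a unique residue mod 55.
    Write x = 1 + 5·t and substitute into x ≡ 4 (mod 11): 5·t ≡ 4 − 1 = 3 (mod 11).
    The inverse of 5 mod 11 is 9 (since 5·9 = 45 = 4·11 + 1), so t ≡ 9·3 = 27 ≡ 5 (mod 11).
    Then x = 1 + 5·5 = 26, valid modulo lcm(5, 11) = 55: x ≡ 26 (mod 55).
  Combine with x ≡ 4 (mod 9): since gcd(55, 9) = 1, we get a unique residue mod 495.
    Write x = 26 + 55·t and substitute into x ≡ 4 (mod 9): 55·t ≡ 4 − 26 = -22 (mod 9).
    Reduce coefficients mod 9: 1·t ≡ 5 (mod 9).
    So t ≡ 5 (mod 9).
    Then x = 26 + 55·5 = 301, valid modulo lcm(55, 9) = 495: x ≡ 301 (mod 495).
Verify: 301 mod 5 = 1 ✓, 301 mod 11 = 4 ✓, 301 mod 9 = 4 ✓.

x ≡ 301 (mod 495).


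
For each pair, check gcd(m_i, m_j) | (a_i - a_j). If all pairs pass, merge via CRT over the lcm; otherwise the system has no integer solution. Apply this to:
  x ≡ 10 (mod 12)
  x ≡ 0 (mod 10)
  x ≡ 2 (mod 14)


Moduli 12, 10, 14 are not pairwise coprime, so CRT works modulo lcm(m_i) when all pairwise compatibility conditions hold.
Pairwise compatibility: gcd(m_i, m_j) must divide a_i - a_j for every pair.
Merge one congruence at a time:
  Start: x ≡ 10 (mod 12).
  Combine with x ≡ 0 (mod 10): gcd(12, 10) = 2; 0 - 10 = -10, which IS divisible by 2, so compatible.
    Write x = 10 + 12·t and substitute into x ≡ 0 (mod 10): 12·t ≡ 0 − 10 = -10 (mod 10).
    Divide the congruence (and modulus) by g = 2: 6·t ≡ -5 (mod 5).
    Reduce coefficients mod 5: 1·t ≡ 0 (mod 5).
    So t ≡ 0 (mod 5).
    Then x = 10 + 12·0 = 10, valid modulo lcm(12, 10) = 60: x ≡ 10 (mod 60).
  Combine with x ≡ 2 (mod 14): gcd(60, 14) = 2; 2 - 10 = -8, which IS divisible by 2, so compatible.
    Write x = 10 + 60·t and substitute into x ≡ 2 (mod 14): 60·t ≡ 2 − 10 = -8 (mod 14).
    Divide the congruence (and modulus) by g = 2: 30·t ≡ -4 (mod 7).
    Reduce coefficients mod 7: 2·t ≡ 3 (mod 7).
    The inverse of 2 mod 7 is 4 (since 2·4 = 8 = 1·7 + 1), so t ≡ 4·3 = 12 ≡ 5 (mod 7).
    Then x = 10 + 60·5 = 310, valid modulo lcm(60, 14) = 420: x ≡ 310 (mod 420).
Verify: 310 mod 12 = 10, 310 mod 10 = 0, 310 mod 14 = 2.

x ≡ 310 (mod 420).


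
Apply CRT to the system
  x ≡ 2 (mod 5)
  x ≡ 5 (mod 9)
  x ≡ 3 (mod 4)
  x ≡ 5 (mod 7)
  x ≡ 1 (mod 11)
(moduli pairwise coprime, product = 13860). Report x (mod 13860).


Product of moduli M = 5 · 9 · 4 · 7 · 11 = 13860.
Merge one congruence at a time:
  Start: x ≡ 2 (mod 5).
  Combine with x ≡ 5 (mod 9); new modulus lcm = 45.
    Write x = 2 + 5·t and substitute into x ≡ 5 (mod 9): 5·t ≡ 5 − 2 = 3 (mod 9).
    The inverse of 5 mod 9 is 2 (since 5·2 = 10 = 1·9 + 1), so t ≡ 2·3 = 6 ≡ 6 (mod 9).
    Then x = 2 + 5·6 = 32, valid modulo lcm(5, 9) = 45: x ≡ 32 (mod 45).
  Combine with x ≡ 3 (mod 4); new modulus lcm = 180.
    Write x = 32 + 45·t and substitute into x ≡ 3 (mod 4): 45·t ≡ 3 − 32 = -29 (mod 4).
    Reduce coefficients mod 4: 1·t ≡ 3 (mod 4).
    So t ≡ 3 (mod 4).
    Then x = 32 + 45·3 = 167, valid modulo lcm(45, 4) = 180: x ≡ 167 (mod 180).
  Combine with x ≡ 5 (mod 7); new modulus lcm = 1260.
    Write x = 167 + 180·t and substitute into x ≡ 5 (mod 7): 180·t ≡ 5 − 167 = -162 (mod 7).
    Reduce coefficients mod 7: 5·t ≡ 6 (mod 7).
    The inverse of 5 mod 7 is 3 (since 5·3 = 15 = 2·7 + 1), so t ≡ 3·6 = 18 ≡ 4 (mod 7).
    Then x = 167 + 180·4 = 887, valid modulo lcm(180, 7) = 1260: x ≡ 887 (mod 1260).
  Combine with x ≡ 1 (mod 11); new modulus lcm = 13860.
    Write x = 887 + 1260·t and substitute into x ≡ 1 (mod 11): 1260·t ≡ 1 − 887 = -886 (mod 11).
    Reduce coefficients mod 11: 6·t ≡ 5 (mod 11).
    The inverse of 6 mod 11 is 2 (since 6·2 = 12 = 1·11 + 1), so t ≡ 2·5 = 10 ≡ 10 (mod 11).
    Then x = 887 + 1260·10 = 13487, valid modulo lcm(1260, 11) = 13860: x ≡ 13487 (mod 13860).
Verify against each original: 13487 mod 5 = 2, 13487 mod 9 = 5, 13487 mod 4 = 3, 13487 mod 7 = 5, 13487 mod 11 = 1.

x ≡ 13487 (mod 13860).


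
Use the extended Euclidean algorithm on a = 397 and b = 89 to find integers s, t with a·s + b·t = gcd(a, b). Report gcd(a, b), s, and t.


Euclidean algorithm on (397, 89) — divide until remainder is 0:
  397 = 4 · 89 + 41
  89 = 2 · 41 + 7
  41 = 5 · 7 + 6
  7 = 1 · 6 + 1
  6 = 6 · 1 + 0
gcd(397, 89) = 1.
Track Bezout coefficients alongside the remainders: start with r₀ = 397 = a·1 + b·0 (s = 1, t = 0) and r₁ = 89 = a·0 + b·1 (s = 0, t = 1); each new remainder r_{k+1} = r_{k-1} − q_k·r_k inherits s_{k+1} = s_{k-1} − q_k·s_k, t_{k+1} = t_{k-1} − q_k·t_k, so r_k = a·s_k + b·t_k at every step:
  q = 4: r = 41, s = 1 − 4·0 = 1, t = 0 − 4·1 = -4  (check: 397·1 + 89·(-4) = 41)
  q = 2: r = 7, s = 0 − 2·1 = -2, t = 1 − 2·(-4) = 9  (check: 397·(-2) + 89·9 = 7)
  q = 5: r = 6, s = 1 − 5·(-2) = 11, t = -4 − 5·9 = -49  (check: 397·11 + 89·(-49) = 6)
  q = 1: r = 1, s = -2 − 1·11 = -13, t = 9 − 1·(-49) = 58  (check: 397·(-13) + 89·58 = 1)
The row with r = 1 (the gcd) gives the Bezout coefficients s = -13, t = 58.
Result: 397 · (-13) + 89 · (58) = 1.

gcd(397, 89) = 1; s = -13, t = 58 (check: 397·(-13) + 89·58 = 1).


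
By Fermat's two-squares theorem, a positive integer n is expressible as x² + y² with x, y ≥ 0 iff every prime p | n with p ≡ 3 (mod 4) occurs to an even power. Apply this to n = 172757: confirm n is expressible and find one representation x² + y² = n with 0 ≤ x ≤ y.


Step 1: Factor n = 172757 = 13 · 97 · 137.
Step 2: Check the mod-4 condition on each prime factor: 13 ≡ 1 (mod 4), exponent 1; 97 ≡ 1 (mod 4), exponent 1; 137 ≡ 1 (mod 4), exponent 1.
All primes ≡ 3 (mod 4) appear to even exponent (or don't appear), so by the two-squares theorem n IS expressible as a sum of two squares.
Step 3: Build a representation. Here n = 13 · 97 · 137 is a product of primes ≡ 1 (mod 4). Each prime p ≡ 1 (mod 4) is itself a sum of two squares; find a² by testing p − a² for a perfect square:
  13: 13 − 1² = 12, 13 − 2² = 9 = 3² ⇒ 13 = 2² + 3².
  97: 97 − 1² = 96, 97 − 2² = 93, 97 − 3² = 88, 97 − 4² = 81 = 9² ⇒ 97 = 4² + 9².
  137: 137 − 1² = 136, 137 − 2² = 133, 137 − 3² = 128, 137 − 4² = 121 = 11² ⇒ 137 = 4² + 11².
  Combine using the Brahmagupta–Fibonacci identity (a² + b²)(c² + d²) = (ac − bd)² + (ad + bc)² = (ac + bd)² + (ad − bc)²:
  13 · 97 = 1261: from (2² + 3²)(4² + 9²), take (2·4 − 3·9, 2·9 + 3·4) = (8 − 27, 18 + 12) = (-19, 30); dropping signs (only squares matter) gives (19, 30); check 19² + 30² = 361 + 900 = 1261 ✓.
  1261 · 137 = 172757: from (19² + 30²)(4² + 11²), take (19·4 − 30·11, 19·11 + 30·4) = (76 − 330, 209 + 120) = (-254, 329); dropping signs (only squares matter) gives (254, 329); check 254² + 329² = 64516 + 108241 = 172757 ✓.
Step 4: Order so x ≤ y and verify: 254² + 329² = 64516 + 108241 = 172757 = n. ✓

n = 172757 = 254² + 329² (one valid representation with x ≤ y).


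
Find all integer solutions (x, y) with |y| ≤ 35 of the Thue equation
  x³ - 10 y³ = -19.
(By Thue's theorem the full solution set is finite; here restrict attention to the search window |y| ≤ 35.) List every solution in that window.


The equation is x³ - 10y³ = -19. For fixed y, x³ = 10·y³ − 19, so a solution requires the RHS to be a perfect cube.
Strategy: iterate y from -35 to 35, compute RHS = 10·y³ − 19, and check whether it is a (positive or negative) perfect cube.
Check small values of y:
  y = 0: RHS = -19 is not a perfect cube.
  y = 1: RHS = -9 is not a perfect cube.
  y = -1: RHS = -29 is not a perfect cube.
  y = 2: RHS = 61 is not a perfect cube.
  y = -2: RHS = -99 is not a perfect cube.
  y = 3: RHS = 251 is not a perfect cube.
  y = -3: RHS = -289 is not a perfect cube.
Continuing the search up to |y| = 35 finds no solutions either.
No (x, y) in the scanned range satisfies the equation.

No integer solutions with |y| ≤ 35.


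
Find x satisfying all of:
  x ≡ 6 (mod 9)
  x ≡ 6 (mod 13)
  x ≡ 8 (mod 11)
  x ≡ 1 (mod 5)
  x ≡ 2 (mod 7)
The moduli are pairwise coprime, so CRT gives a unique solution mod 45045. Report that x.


Product of moduli M = 9 · 13 · 11 · 5 · 7 = 45045.
Merge one congruence at a time:
  Start: x ≡ 6 (mod 9).
  Combine with x ≡ 6 (mod 13); new modulus lcm = 117.
    Write x = 6 + 9·t and substitute into x ≡ 6 (mod 13): 9·t ≡ 6 − 6 = 0 (mod 13).
    The inverse of 9 mod 13 is 3 (since 9·3 = 27 = 2·13 + 1), so t ≡ 3·0 = 0 ≡ 0 (mod 13).
    Then x = 6 + 9·0 = 6, valid modulo lcm(9, 13) = 117: x ≡ 6 (mod 117).
  Combine with x ≡ 8 (mod 11); new modulus lcm = 1287.
    Write x = 6 + 117·t and substitute into x ≡ 8 (mod 11): 117·t ≡ 8 − 6 = 2 (mod 11).
    Reduce coefficients mod 11: 7·t ≡ 2 (mod 11).
    The inverse of 7 mod 11 is 8 (since 7·8 = 56 = 5·11 + 1), so t ≡ 8·2 = 16 ≡ 5 (mod 11).
    Then x = 6 + 117·5 = 591, valid modulo lcm(117, 11) = 1287: x ≡ 591 (mod 1287).
  Combine with x ≡ 1 (mod 5); new modulus lcm = 6435.
    Write x = 591 + 1287·t and substitute into x ≡ 1 (mod 5): 1287·t ≡ 1 − 591 = -590 (mod 5).
    Reduce coefficients mod 5: 2·t ≡ 0 (mod 5).
    The inverse of 2 mod 5 is 3 (since 2·3 = 6 = 1·5 + 1), so t ≡ 3·0 = 0 ≡ 0 (mod 5).
    Then x = 591 + 1287·0 = 591, valid modulo lcm(1287, 5) = 6435: x ≡ 591 (mod 6435).
  Combine with x ≡ 2 (mod 7); new modulus lcm = 45045.
    Write x = 591 + 6435·t and substitute into x ≡ 2 (mod 7): 6435·t ≡ 2 − 591 = -589 (mod 7).
    Reduce coefficients mod 7: 2·t ≡ 6 (mod 7).
    The inverse of 2 mod 7 is 4 (since 2·4 = 8 = 1·7 + 1), so t ≡ 4·6 = 24 ≡ 3 (mod 7).
    Then x = 591 + 6435·3 = 19896, valid modulo lcm(6435, 7) = 45045: x ≡ 19896 (mod 45045).
Verify against each original: 19896 mod 9 = 6, 19896 mod 13 = 6, 19896 mod 11 = 8, 19896 mod 5 = 1, 19896 mod 7 = 2.

x ≡ 19896 (mod 45045).


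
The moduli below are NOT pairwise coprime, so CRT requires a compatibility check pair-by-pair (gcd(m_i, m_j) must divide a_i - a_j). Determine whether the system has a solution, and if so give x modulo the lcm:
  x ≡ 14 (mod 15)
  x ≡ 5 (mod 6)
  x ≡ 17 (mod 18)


Moduli 15, 6, 18 are not pairwise coprime, so CRT works modulo lcm(m_i) when all pairwise compatibility conditions hold.
Pairwise compatibility: gcd(m_i, m_j) must divide a_i - a_j for every pair.
Merge one congruence at a time:
  Start: x ≡ 14 (mod 15).
  Combine with x ≡ 5 (mod 6): gcd(15, 6) = 3; 5 - 14 = -9, which IS divisible by 3, so compatible.
    Write x = 14 + 15·t and substitute into x ≡ 5 (mod 6): 15·t ≡ 5 − 14 = -9 (mod 6).
    Divide the congruence (and modulus) by g = 3: 5·t ≡ -3 (mod 2).
    Reduce coefficients mod 2: 1·t ≡ 1 (mod 2).
    So t ≡ 1 (mod 2).
    Then x = 14 + 15·1 = 29, valid modulo lcm(15, 6) = 30: x ≡ 29 (mod 30).
  Combine with x ≡ 17 (mod 18): gcd(30, 18) = 6; 17 - 29 = -12, which IS divisible by 6, so compatible.
    Write x = 29 + 30·t and substitute into x ≡ 17 (mod 18): 30·t ≡ 17 − 29 = -12 (mod 18).
    Divide the congruence (and modulus) by g = 6: 5·t ≡ -2 (mod 3).
    Reduce coefficients mod 3: 2·t ≡ 1 (mod 3).
    The inverse of 2 mod 3 is 2 (since 2·2 = 4 = 1·3 + 1), so t ≡ 2·1 = 2 ≡ 2 (mod 3).
    Then x = 29 + 30·2 = 89, valid modulo lcm(30, 18) = 90: x ≡ 89 (mod 90).
Verify: 89 mod 15 = 14, 89 mod 6 = 5, 89 mod 18 = 17.

x ≡ 89 (mod 90).
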